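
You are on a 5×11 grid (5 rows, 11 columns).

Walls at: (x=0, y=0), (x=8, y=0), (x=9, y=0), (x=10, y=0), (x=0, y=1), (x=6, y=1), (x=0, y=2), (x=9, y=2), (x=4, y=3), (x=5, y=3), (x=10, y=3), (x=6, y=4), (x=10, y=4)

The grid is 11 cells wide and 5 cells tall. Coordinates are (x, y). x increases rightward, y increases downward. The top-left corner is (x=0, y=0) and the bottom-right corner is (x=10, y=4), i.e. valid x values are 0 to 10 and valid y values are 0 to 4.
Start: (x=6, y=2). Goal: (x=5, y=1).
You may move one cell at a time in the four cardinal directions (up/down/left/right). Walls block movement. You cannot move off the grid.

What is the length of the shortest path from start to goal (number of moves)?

BFS from (x=6, y=2) until reaching (x=5, y=1):
  Distance 0: (x=6, y=2)
  Distance 1: (x=5, y=2), (x=7, y=2), (x=6, y=3)
  Distance 2: (x=5, y=1), (x=7, y=1), (x=4, y=2), (x=8, y=2), (x=7, y=3)  <- goal reached here
One shortest path (2 moves): (x=6, y=2) -> (x=5, y=2) -> (x=5, y=1)

Answer: Shortest path length: 2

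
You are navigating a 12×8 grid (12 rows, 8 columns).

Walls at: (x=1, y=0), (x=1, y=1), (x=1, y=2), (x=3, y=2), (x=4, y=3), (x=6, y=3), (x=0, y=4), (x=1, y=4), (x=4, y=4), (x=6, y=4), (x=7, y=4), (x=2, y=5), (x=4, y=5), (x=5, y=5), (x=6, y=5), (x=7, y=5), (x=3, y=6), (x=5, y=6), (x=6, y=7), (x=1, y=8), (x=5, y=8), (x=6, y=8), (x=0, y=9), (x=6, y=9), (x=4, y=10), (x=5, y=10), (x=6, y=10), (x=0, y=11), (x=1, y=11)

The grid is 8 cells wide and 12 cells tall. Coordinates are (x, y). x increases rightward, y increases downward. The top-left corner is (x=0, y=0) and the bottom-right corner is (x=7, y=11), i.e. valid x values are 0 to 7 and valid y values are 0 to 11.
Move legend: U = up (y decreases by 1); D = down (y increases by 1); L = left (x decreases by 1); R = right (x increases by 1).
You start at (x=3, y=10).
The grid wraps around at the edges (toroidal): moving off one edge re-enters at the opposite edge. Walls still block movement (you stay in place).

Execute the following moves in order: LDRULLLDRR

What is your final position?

Start: (x=3, y=10)
  L (left): (x=3, y=10) -> (x=2, y=10)
  D (down): (x=2, y=10) -> (x=2, y=11)
  R (right): (x=2, y=11) -> (x=3, y=11)
  U (up): (x=3, y=11) -> (x=3, y=10)
  L (left): (x=3, y=10) -> (x=2, y=10)
  L (left): (x=2, y=10) -> (x=1, y=10)
  L (left): (x=1, y=10) -> (x=0, y=10)
  D (down): blocked, stay at (x=0, y=10)
  R (right): (x=0, y=10) -> (x=1, y=10)
  R (right): (x=1, y=10) -> (x=2, y=10)
Final: (x=2, y=10)

Answer: Final position: (x=2, y=10)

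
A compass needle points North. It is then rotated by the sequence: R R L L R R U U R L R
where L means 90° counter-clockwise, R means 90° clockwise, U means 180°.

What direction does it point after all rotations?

Answer: Final heading: West

Derivation:
Start: North
  R (right (90° clockwise)) -> East
  R (right (90° clockwise)) -> South
  L (left (90° counter-clockwise)) -> East
  L (left (90° counter-clockwise)) -> North
  R (right (90° clockwise)) -> East
  R (right (90° clockwise)) -> South
  U (U-turn (180°)) -> North
  U (U-turn (180°)) -> South
  R (right (90° clockwise)) -> West
  L (left (90° counter-clockwise)) -> South
  R (right (90° clockwise)) -> West
Final: West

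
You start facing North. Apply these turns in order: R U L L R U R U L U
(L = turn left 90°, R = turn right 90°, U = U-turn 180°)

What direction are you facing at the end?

Answer: Final heading: North

Derivation:
Start: North
  R (right (90° clockwise)) -> East
  U (U-turn (180°)) -> West
  L (left (90° counter-clockwise)) -> South
  L (left (90° counter-clockwise)) -> East
  R (right (90° clockwise)) -> South
  U (U-turn (180°)) -> North
  R (right (90° clockwise)) -> East
  U (U-turn (180°)) -> West
  L (left (90° counter-clockwise)) -> South
  U (U-turn (180°)) -> North
Final: North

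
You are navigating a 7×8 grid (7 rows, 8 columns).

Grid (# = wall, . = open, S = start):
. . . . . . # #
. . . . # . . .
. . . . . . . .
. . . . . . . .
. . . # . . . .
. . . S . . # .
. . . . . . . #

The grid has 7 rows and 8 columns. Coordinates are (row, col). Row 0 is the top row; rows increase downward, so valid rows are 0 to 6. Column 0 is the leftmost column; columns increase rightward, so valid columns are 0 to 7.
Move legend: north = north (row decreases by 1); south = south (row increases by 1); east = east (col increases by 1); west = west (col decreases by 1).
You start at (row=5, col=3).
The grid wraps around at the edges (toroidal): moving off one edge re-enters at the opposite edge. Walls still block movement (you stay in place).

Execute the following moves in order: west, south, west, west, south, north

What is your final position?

Answer: Final position: (row=6, col=0)

Derivation:
Start: (row=5, col=3)
  west (west): (row=5, col=3) -> (row=5, col=2)
  south (south): (row=5, col=2) -> (row=6, col=2)
  west (west): (row=6, col=2) -> (row=6, col=1)
  west (west): (row=6, col=1) -> (row=6, col=0)
  south (south): (row=6, col=0) -> (row=0, col=0)
  north (north): (row=0, col=0) -> (row=6, col=0)
Final: (row=6, col=0)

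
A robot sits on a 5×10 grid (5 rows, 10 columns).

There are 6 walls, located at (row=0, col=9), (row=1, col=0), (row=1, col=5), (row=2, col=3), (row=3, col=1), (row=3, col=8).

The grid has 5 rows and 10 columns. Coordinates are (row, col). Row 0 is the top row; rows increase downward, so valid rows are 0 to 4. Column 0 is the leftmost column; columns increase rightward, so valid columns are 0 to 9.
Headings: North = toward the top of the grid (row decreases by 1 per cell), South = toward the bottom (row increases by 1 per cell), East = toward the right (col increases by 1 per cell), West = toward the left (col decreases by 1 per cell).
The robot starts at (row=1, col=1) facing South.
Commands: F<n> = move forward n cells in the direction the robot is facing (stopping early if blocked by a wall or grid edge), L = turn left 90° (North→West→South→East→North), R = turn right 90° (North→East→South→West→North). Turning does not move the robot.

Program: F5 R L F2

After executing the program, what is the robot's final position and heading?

Start: (row=1, col=1), facing South
  F5: move forward 1/5 (blocked), now at (row=2, col=1)
  R: turn right, now facing West
  L: turn left, now facing South
  F2: move forward 0/2 (blocked), now at (row=2, col=1)
Final: (row=2, col=1), facing South

Answer: Final position: (row=2, col=1), facing South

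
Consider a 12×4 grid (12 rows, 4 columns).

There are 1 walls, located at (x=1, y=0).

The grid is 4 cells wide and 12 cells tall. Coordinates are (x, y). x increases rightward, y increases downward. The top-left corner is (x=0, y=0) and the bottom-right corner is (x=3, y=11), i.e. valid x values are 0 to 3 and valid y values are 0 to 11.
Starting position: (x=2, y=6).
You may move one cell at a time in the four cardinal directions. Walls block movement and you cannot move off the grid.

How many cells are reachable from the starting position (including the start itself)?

BFS flood-fill from (x=2, y=6):
  Distance 0: (x=2, y=6)
  Distance 1: (x=2, y=5), (x=1, y=6), (x=3, y=6), (x=2, y=7)
  Distance 2: (x=2, y=4), (x=1, y=5), (x=3, y=5), (x=0, y=6), (x=1, y=7), (x=3, y=7), (x=2, y=8)
  Distance 3: (x=2, y=3), (x=1, y=4), (x=3, y=4), (x=0, y=5), (x=0, y=7), (x=1, y=8), (x=3, y=8), (x=2, y=9)
  Distance 4: (x=2, y=2), (x=1, y=3), (x=3, y=3), (x=0, y=4), (x=0, y=8), (x=1, y=9), (x=3, y=9), (x=2, y=10)
  Distance 5: (x=2, y=1), (x=1, y=2), (x=3, y=2), (x=0, y=3), (x=0, y=9), (x=1, y=10), (x=3, y=10), (x=2, y=11)
  Distance 6: (x=2, y=0), (x=1, y=1), (x=3, y=1), (x=0, y=2), (x=0, y=10), (x=1, y=11), (x=3, y=11)
  Distance 7: (x=3, y=0), (x=0, y=1), (x=0, y=11)
  Distance 8: (x=0, y=0)
Total reachable: 47 (grid has 47 open cells total)

Answer: Reachable cells: 47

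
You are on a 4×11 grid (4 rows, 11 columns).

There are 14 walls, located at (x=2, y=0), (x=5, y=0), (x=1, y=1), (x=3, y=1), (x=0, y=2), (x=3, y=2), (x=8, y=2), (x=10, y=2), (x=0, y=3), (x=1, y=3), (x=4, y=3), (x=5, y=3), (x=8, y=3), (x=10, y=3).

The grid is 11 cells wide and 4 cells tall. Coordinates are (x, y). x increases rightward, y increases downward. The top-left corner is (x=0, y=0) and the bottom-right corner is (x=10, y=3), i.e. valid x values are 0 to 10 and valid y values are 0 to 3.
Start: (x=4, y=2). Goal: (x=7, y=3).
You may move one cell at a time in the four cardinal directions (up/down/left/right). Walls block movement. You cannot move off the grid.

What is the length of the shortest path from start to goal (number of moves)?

BFS from (x=4, y=2) until reaching (x=7, y=3):
  Distance 0: (x=4, y=2)
  Distance 1: (x=4, y=1), (x=5, y=2)
  Distance 2: (x=4, y=0), (x=5, y=1), (x=6, y=2)
  Distance 3: (x=3, y=0), (x=6, y=1), (x=7, y=2), (x=6, y=3)
  Distance 4: (x=6, y=0), (x=7, y=1), (x=7, y=3)  <- goal reached here
One shortest path (4 moves): (x=4, y=2) -> (x=5, y=2) -> (x=6, y=2) -> (x=7, y=2) -> (x=7, y=3)

Answer: Shortest path length: 4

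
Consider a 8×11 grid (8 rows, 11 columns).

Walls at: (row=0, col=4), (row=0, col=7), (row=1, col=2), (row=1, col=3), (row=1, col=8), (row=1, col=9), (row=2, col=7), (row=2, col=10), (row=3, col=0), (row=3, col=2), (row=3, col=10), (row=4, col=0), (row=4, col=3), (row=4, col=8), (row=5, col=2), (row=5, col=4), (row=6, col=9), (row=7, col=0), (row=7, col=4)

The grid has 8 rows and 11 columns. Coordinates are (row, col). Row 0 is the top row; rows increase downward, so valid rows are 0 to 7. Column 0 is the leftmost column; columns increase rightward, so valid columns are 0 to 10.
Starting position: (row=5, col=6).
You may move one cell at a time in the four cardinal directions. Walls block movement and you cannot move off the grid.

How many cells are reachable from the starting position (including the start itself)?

Answer: Reachable cells: 65

Derivation:
BFS flood-fill from (row=5, col=6):
  Distance 0: (row=5, col=6)
  Distance 1: (row=4, col=6), (row=5, col=5), (row=5, col=7), (row=6, col=6)
  Distance 2: (row=3, col=6), (row=4, col=5), (row=4, col=7), (row=5, col=8), (row=6, col=5), (row=6, col=7), (row=7, col=6)
  Distance 3: (row=2, col=6), (row=3, col=5), (row=3, col=7), (row=4, col=4), (row=5, col=9), (row=6, col=4), (row=6, col=8), (row=7, col=5), (row=7, col=7)
  Distance 4: (row=1, col=6), (row=2, col=5), (row=3, col=4), (row=3, col=8), (row=4, col=9), (row=5, col=10), (row=6, col=3), (row=7, col=8)
  Distance 5: (row=0, col=6), (row=1, col=5), (row=1, col=7), (row=2, col=4), (row=2, col=8), (row=3, col=3), (row=3, col=9), (row=4, col=10), (row=5, col=3), (row=6, col=2), (row=6, col=10), (row=7, col=3), (row=7, col=9)
  Distance 6: (row=0, col=5), (row=1, col=4), (row=2, col=3), (row=2, col=9), (row=6, col=1), (row=7, col=2), (row=7, col=10)
  Distance 7: (row=2, col=2), (row=5, col=1), (row=6, col=0), (row=7, col=1)
  Distance 8: (row=2, col=1), (row=4, col=1), (row=5, col=0)
  Distance 9: (row=1, col=1), (row=2, col=0), (row=3, col=1), (row=4, col=2)
  Distance 10: (row=0, col=1), (row=1, col=0)
  Distance 11: (row=0, col=0), (row=0, col=2)
  Distance 12: (row=0, col=3)
Total reachable: 65 (grid has 69 open cells total)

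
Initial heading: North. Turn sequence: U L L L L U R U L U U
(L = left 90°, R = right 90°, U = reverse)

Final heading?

Answer: Final heading: South

Derivation:
Start: North
  U (U-turn (180°)) -> South
  L (left (90° counter-clockwise)) -> East
  L (left (90° counter-clockwise)) -> North
  L (left (90° counter-clockwise)) -> West
  L (left (90° counter-clockwise)) -> South
  U (U-turn (180°)) -> North
  R (right (90° clockwise)) -> East
  U (U-turn (180°)) -> West
  L (left (90° counter-clockwise)) -> South
  U (U-turn (180°)) -> North
  U (U-turn (180°)) -> South
Final: South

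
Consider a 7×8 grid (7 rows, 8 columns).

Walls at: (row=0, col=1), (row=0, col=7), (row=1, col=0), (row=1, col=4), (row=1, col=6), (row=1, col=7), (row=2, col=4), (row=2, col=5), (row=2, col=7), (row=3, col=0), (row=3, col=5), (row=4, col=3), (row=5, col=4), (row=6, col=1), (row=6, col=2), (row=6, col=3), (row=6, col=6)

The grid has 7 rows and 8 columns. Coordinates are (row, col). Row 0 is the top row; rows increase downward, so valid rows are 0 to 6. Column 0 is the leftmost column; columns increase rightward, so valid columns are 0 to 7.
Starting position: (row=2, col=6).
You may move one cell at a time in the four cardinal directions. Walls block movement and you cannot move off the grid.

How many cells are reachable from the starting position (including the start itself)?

Answer: Reachable cells: 38

Derivation:
BFS flood-fill from (row=2, col=6):
  Distance 0: (row=2, col=6)
  Distance 1: (row=3, col=6)
  Distance 2: (row=3, col=7), (row=4, col=6)
  Distance 3: (row=4, col=5), (row=4, col=7), (row=5, col=6)
  Distance 4: (row=4, col=4), (row=5, col=5), (row=5, col=7)
  Distance 5: (row=3, col=4), (row=6, col=5), (row=6, col=7)
  Distance 6: (row=3, col=3), (row=6, col=4)
  Distance 7: (row=2, col=3), (row=3, col=2)
  Distance 8: (row=1, col=3), (row=2, col=2), (row=3, col=1), (row=4, col=2)
  Distance 9: (row=0, col=3), (row=1, col=2), (row=2, col=1), (row=4, col=1), (row=5, col=2)
  Distance 10: (row=0, col=2), (row=0, col=4), (row=1, col=1), (row=2, col=0), (row=4, col=0), (row=5, col=1), (row=5, col=3)
  Distance 11: (row=0, col=5), (row=5, col=0)
  Distance 12: (row=0, col=6), (row=1, col=5), (row=6, col=0)
Total reachable: 38 (grid has 39 open cells total)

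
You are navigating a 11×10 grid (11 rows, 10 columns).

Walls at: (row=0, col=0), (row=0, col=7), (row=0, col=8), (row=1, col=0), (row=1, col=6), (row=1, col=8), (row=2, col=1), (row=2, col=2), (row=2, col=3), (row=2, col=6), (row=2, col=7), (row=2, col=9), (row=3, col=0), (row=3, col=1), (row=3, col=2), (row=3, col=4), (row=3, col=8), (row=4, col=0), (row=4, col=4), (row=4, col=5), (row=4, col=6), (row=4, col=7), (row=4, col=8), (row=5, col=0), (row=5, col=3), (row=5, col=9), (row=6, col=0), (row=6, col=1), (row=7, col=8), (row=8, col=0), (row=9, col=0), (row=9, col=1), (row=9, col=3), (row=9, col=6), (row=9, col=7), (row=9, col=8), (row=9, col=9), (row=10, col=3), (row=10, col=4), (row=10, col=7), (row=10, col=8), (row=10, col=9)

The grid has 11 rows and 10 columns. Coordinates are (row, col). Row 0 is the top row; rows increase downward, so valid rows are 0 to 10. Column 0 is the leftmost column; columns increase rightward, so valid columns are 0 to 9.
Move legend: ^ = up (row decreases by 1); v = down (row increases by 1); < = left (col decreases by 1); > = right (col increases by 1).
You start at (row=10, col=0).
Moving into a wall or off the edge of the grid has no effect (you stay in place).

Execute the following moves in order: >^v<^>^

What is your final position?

Start: (row=10, col=0)
  > (right): (row=10, col=0) -> (row=10, col=1)
  ^ (up): blocked, stay at (row=10, col=1)
  v (down): blocked, stay at (row=10, col=1)
  < (left): (row=10, col=1) -> (row=10, col=0)
  ^ (up): blocked, stay at (row=10, col=0)
  > (right): (row=10, col=0) -> (row=10, col=1)
  ^ (up): blocked, stay at (row=10, col=1)
Final: (row=10, col=1)

Answer: Final position: (row=10, col=1)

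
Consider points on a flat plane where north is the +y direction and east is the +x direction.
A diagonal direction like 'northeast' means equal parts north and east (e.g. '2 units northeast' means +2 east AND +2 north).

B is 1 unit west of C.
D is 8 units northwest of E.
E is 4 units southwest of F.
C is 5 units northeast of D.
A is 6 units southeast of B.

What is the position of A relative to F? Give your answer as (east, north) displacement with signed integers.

Answer: A is at (east=-2, north=3) relative to F.

Derivation:
Place F at the origin (east=0, north=0).
  E is 4 units southwest of F: delta (east=-4, north=-4); E at (east=-4, north=-4).
  D is 8 units northwest of E: delta (east=-8, north=+8); D at (east=-12, north=4).
  C is 5 units northeast of D: delta (east=+5, north=+5); C at (east=-7, north=9).
  B is 1 unit west of C: delta (east=-1, north=+0); B at (east=-8, north=9).
  A is 6 units southeast of B: delta (east=+6, north=-6); A at (east=-2, north=3).
Therefore A relative to F: (east=-2, north=3).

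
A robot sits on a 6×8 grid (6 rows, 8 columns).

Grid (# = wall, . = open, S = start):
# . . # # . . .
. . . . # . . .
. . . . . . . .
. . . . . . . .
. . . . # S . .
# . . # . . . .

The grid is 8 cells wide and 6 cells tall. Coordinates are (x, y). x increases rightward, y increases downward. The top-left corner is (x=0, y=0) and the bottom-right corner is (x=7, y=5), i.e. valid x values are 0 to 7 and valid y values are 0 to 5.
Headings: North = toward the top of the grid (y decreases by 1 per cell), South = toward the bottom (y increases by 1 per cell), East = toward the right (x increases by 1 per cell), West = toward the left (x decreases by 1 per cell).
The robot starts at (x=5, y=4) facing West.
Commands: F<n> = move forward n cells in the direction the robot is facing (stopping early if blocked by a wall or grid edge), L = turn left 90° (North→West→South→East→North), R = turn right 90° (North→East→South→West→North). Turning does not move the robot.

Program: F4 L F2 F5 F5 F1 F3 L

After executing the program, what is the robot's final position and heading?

Start: (x=5, y=4), facing West
  F4: move forward 0/4 (blocked), now at (x=5, y=4)
  L: turn left, now facing South
  F2: move forward 1/2 (blocked), now at (x=5, y=5)
  F5: move forward 0/5 (blocked), now at (x=5, y=5)
  F5: move forward 0/5 (blocked), now at (x=5, y=5)
  F1: move forward 0/1 (blocked), now at (x=5, y=5)
  F3: move forward 0/3 (blocked), now at (x=5, y=5)
  L: turn left, now facing East
Final: (x=5, y=5), facing East

Answer: Final position: (x=5, y=5), facing East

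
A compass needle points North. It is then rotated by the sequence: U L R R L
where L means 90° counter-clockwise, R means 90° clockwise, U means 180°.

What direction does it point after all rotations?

Answer: Final heading: South

Derivation:
Start: North
  U (U-turn (180°)) -> South
  L (left (90° counter-clockwise)) -> East
  R (right (90° clockwise)) -> South
  R (right (90° clockwise)) -> West
  L (left (90° counter-clockwise)) -> South
Final: South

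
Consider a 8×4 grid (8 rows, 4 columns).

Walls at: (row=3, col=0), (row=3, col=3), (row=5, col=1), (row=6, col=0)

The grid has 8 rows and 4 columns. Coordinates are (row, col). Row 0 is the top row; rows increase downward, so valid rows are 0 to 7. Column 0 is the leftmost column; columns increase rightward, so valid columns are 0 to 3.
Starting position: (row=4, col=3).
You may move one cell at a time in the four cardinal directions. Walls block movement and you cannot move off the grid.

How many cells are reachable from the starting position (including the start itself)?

Answer: Reachable cells: 28

Derivation:
BFS flood-fill from (row=4, col=3):
  Distance 0: (row=4, col=3)
  Distance 1: (row=4, col=2), (row=5, col=3)
  Distance 2: (row=3, col=2), (row=4, col=1), (row=5, col=2), (row=6, col=3)
  Distance 3: (row=2, col=2), (row=3, col=1), (row=4, col=0), (row=6, col=2), (row=7, col=3)
  Distance 4: (row=1, col=2), (row=2, col=1), (row=2, col=3), (row=5, col=0), (row=6, col=1), (row=7, col=2)
  Distance 5: (row=0, col=2), (row=1, col=1), (row=1, col=3), (row=2, col=0), (row=7, col=1)
  Distance 6: (row=0, col=1), (row=0, col=3), (row=1, col=0), (row=7, col=0)
  Distance 7: (row=0, col=0)
Total reachable: 28 (grid has 28 open cells total)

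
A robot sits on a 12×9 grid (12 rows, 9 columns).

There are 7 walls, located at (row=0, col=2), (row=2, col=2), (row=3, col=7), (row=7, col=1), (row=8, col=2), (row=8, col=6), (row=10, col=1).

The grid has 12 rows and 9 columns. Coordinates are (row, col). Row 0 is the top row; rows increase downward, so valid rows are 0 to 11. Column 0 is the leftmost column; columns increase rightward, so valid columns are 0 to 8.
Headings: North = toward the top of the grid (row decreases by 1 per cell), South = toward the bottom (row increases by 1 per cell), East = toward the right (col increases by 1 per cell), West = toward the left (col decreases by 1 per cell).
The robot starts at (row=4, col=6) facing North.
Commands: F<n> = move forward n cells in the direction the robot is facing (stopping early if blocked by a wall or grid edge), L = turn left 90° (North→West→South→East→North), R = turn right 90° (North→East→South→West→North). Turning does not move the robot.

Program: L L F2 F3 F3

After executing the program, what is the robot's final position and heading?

Start: (row=4, col=6), facing North
  L: turn left, now facing West
  L: turn left, now facing South
  F2: move forward 2, now at (row=6, col=6)
  F3: move forward 1/3 (blocked), now at (row=7, col=6)
  F3: move forward 0/3 (blocked), now at (row=7, col=6)
Final: (row=7, col=6), facing South

Answer: Final position: (row=7, col=6), facing South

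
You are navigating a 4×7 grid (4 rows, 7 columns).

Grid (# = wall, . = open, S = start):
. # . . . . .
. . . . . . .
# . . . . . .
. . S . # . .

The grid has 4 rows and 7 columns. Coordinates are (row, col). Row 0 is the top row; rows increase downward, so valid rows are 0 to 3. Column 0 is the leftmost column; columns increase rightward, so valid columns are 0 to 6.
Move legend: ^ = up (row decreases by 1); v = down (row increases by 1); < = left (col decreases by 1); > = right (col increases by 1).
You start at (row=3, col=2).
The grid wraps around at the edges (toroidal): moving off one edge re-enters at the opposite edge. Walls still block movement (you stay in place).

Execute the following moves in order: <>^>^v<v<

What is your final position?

Start: (row=3, col=2)
  < (left): (row=3, col=2) -> (row=3, col=1)
  > (right): (row=3, col=1) -> (row=3, col=2)
  ^ (up): (row=3, col=2) -> (row=2, col=2)
  > (right): (row=2, col=2) -> (row=2, col=3)
  ^ (up): (row=2, col=3) -> (row=1, col=3)
  v (down): (row=1, col=3) -> (row=2, col=3)
  < (left): (row=2, col=3) -> (row=2, col=2)
  v (down): (row=2, col=2) -> (row=3, col=2)
  < (left): (row=3, col=2) -> (row=3, col=1)
Final: (row=3, col=1)

Answer: Final position: (row=3, col=1)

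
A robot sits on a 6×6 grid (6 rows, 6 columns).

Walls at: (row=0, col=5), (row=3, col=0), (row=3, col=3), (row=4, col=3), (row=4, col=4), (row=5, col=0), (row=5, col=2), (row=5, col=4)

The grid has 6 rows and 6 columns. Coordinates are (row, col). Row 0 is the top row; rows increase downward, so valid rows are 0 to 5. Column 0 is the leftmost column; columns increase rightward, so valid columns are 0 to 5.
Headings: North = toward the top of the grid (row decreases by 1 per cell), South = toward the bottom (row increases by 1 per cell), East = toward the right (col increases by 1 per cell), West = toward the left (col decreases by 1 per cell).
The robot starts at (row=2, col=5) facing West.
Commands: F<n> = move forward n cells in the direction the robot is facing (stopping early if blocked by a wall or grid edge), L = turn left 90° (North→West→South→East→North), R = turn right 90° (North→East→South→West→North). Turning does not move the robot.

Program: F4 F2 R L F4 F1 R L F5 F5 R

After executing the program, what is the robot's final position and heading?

Start: (row=2, col=5), facing West
  F4: move forward 4, now at (row=2, col=1)
  F2: move forward 1/2 (blocked), now at (row=2, col=0)
  R: turn right, now facing North
  L: turn left, now facing West
  F4: move forward 0/4 (blocked), now at (row=2, col=0)
  F1: move forward 0/1 (blocked), now at (row=2, col=0)
  R: turn right, now facing North
  L: turn left, now facing West
  F5: move forward 0/5 (blocked), now at (row=2, col=0)
  F5: move forward 0/5 (blocked), now at (row=2, col=0)
  R: turn right, now facing North
Final: (row=2, col=0), facing North

Answer: Final position: (row=2, col=0), facing North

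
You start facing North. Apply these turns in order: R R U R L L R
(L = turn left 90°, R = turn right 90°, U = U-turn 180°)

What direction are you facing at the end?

Start: North
  R (right (90° clockwise)) -> East
  R (right (90° clockwise)) -> South
  U (U-turn (180°)) -> North
  R (right (90° clockwise)) -> East
  L (left (90° counter-clockwise)) -> North
  L (left (90° counter-clockwise)) -> West
  R (right (90° clockwise)) -> North
Final: North

Answer: Final heading: North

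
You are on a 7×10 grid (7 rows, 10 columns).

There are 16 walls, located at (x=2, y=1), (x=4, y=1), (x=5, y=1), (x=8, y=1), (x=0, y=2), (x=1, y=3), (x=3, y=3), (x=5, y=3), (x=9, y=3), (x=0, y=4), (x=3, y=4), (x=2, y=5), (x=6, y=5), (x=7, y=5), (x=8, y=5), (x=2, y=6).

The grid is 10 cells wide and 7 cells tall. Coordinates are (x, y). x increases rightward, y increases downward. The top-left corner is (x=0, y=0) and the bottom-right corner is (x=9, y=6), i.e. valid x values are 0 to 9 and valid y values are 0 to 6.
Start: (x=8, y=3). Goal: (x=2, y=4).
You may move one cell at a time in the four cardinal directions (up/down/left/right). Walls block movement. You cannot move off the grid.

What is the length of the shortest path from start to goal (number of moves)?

BFS from (x=8, y=3) until reaching (x=2, y=4):
  Distance 0: (x=8, y=3)
  Distance 1: (x=8, y=2), (x=7, y=3), (x=8, y=4)
  Distance 2: (x=7, y=2), (x=9, y=2), (x=6, y=3), (x=7, y=4), (x=9, y=4)
  Distance 3: (x=7, y=1), (x=9, y=1), (x=6, y=2), (x=6, y=4), (x=9, y=5)
  Distance 4: (x=7, y=0), (x=9, y=0), (x=6, y=1), (x=5, y=2), (x=5, y=4), (x=9, y=6)
  Distance 5: (x=6, y=0), (x=8, y=0), (x=4, y=2), (x=4, y=4), (x=5, y=5), (x=8, y=6)
  Distance 6: (x=5, y=0), (x=3, y=2), (x=4, y=3), (x=4, y=5), (x=5, y=6), (x=7, y=6)
  Distance 7: (x=4, y=0), (x=3, y=1), (x=2, y=2), (x=3, y=5), (x=4, y=6), (x=6, y=6)
  Distance 8: (x=3, y=0), (x=1, y=2), (x=2, y=3), (x=3, y=6)
  Distance 9: (x=2, y=0), (x=1, y=1), (x=2, y=4)  <- goal reached here
One shortest path (9 moves): (x=8, y=3) -> (x=7, y=3) -> (x=6, y=3) -> (x=6, y=2) -> (x=5, y=2) -> (x=4, y=2) -> (x=3, y=2) -> (x=2, y=2) -> (x=2, y=3) -> (x=2, y=4)

Answer: Shortest path length: 9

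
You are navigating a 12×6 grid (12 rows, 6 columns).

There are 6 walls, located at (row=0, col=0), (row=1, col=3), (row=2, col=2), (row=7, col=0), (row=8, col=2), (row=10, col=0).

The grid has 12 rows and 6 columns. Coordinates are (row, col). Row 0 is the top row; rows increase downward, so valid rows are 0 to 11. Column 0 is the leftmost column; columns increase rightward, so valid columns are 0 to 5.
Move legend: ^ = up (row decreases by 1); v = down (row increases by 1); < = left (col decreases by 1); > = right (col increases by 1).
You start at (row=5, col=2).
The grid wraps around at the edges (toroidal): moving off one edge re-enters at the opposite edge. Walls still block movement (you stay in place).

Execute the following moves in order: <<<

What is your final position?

Answer: Final position: (row=5, col=5)

Derivation:
Start: (row=5, col=2)
  < (left): (row=5, col=2) -> (row=5, col=1)
  < (left): (row=5, col=1) -> (row=5, col=0)
  < (left): (row=5, col=0) -> (row=5, col=5)
Final: (row=5, col=5)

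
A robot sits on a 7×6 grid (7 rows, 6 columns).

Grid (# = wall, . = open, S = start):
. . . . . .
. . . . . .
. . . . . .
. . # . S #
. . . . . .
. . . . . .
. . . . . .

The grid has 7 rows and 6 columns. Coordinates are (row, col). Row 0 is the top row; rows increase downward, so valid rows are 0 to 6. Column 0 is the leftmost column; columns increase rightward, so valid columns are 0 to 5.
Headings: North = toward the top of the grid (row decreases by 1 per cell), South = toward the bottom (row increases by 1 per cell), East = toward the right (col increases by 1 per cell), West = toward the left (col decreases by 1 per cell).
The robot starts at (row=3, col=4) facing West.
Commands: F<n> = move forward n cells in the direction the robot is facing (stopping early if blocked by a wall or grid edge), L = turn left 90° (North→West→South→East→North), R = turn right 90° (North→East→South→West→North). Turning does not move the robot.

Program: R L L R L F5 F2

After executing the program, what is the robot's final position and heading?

Start: (row=3, col=4), facing West
  R: turn right, now facing North
  L: turn left, now facing West
  L: turn left, now facing South
  R: turn right, now facing West
  L: turn left, now facing South
  F5: move forward 3/5 (blocked), now at (row=6, col=4)
  F2: move forward 0/2 (blocked), now at (row=6, col=4)
Final: (row=6, col=4), facing South

Answer: Final position: (row=6, col=4), facing South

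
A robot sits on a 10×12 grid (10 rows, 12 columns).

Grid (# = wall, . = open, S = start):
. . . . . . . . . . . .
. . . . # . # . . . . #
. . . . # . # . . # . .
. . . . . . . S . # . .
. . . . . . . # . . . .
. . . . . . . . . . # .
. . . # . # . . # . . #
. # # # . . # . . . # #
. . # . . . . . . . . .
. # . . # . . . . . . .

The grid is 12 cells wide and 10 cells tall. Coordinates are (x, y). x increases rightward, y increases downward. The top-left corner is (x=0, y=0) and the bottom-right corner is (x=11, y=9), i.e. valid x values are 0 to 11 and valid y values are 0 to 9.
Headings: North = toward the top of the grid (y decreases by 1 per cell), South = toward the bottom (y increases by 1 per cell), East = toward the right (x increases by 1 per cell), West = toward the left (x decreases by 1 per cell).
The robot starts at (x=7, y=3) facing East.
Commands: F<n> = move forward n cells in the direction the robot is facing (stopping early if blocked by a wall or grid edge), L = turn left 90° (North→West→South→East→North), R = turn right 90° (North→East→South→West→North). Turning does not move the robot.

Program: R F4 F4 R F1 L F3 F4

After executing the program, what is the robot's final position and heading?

Answer: Final position: (x=6, y=6), facing South

Derivation:
Start: (x=7, y=3), facing East
  R: turn right, now facing South
  F4: move forward 0/4 (blocked), now at (x=7, y=3)
  F4: move forward 0/4 (blocked), now at (x=7, y=3)
  R: turn right, now facing West
  F1: move forward 1, now at (x=6, y=3)
  L: turn left, now facing South
  F3: move forward 3, now at (x=6, y=6)
  F4: move forward 0/4 (blocked), now at (x=6, y=6)
Final: (x=6, y=6), facing South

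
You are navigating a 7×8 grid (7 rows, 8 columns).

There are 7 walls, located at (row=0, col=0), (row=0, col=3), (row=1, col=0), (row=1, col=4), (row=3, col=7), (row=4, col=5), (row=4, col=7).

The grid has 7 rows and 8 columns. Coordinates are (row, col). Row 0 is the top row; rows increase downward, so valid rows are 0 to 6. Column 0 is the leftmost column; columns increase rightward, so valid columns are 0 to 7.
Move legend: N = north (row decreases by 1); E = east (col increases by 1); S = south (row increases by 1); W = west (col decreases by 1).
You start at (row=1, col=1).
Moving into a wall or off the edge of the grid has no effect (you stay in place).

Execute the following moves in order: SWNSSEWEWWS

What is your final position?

Start: (row=1, col=1)
  S (south): (row=1, col=1) -> (row=2, col=1)
  W (west): (row=2, col=1) -> (row=2, col=0)
  N (north): blocked, stay at (row=2, col=0)
  S (south): (row=2, col=0) -> (row=3, col=0)
  S (south): (row=3, col=0) -> (row=4, col=0)
  E (east): (row=4, col=0) -> (row=4, col=1)
  W (west): (row=4, col=1) -> (row=4, col=0)
  E (east): (row=4, col=0) -> (row=4, col=1)
  W (west): (row=4, col=1) -> (row=4, col=0)
  W (west): blocked, stay at (row=4, col=0)
  S (south): (row=4, col=0) -> (row=5, col=0)
Final: (row=5, col=0)

Answer: Final position: (row=5, col=0)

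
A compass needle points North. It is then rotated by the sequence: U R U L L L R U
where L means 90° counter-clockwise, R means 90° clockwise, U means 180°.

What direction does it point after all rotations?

Answer: Final heading: East

Derivation:
Start: North
  U (U-turn (180°)) -> South
  R (right (90° clockwise)) -> West
  U (U-turn (180°)) -> East
  L (left (90° counter-clockwise)) -> North
  L (left (90° counter-clockwise)) -> West
  L (left (90° counter-clockwise)) -> South
  R (right (90° clockwise)) -> West
  U (U-turn (180°)) -> East
Final: East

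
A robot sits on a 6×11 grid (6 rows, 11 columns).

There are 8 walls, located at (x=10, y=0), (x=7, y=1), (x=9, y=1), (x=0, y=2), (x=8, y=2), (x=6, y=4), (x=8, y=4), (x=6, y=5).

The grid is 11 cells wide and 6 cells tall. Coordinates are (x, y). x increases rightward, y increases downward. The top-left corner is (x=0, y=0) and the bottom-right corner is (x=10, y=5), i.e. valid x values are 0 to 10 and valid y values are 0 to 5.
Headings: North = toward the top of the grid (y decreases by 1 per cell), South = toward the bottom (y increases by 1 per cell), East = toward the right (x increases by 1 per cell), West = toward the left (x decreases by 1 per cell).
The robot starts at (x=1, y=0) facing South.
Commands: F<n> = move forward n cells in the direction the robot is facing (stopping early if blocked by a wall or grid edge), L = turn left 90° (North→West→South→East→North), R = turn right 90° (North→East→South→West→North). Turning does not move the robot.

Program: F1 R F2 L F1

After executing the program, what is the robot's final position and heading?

Answer: Final position: (x=0, y=1), facing South

Derivation:
Start: (x=1, y=0), facing South
  F1: move forward 1, now at (x=1, y=1)
  R: turn right, now facing West
  F2: move forward 1/2 (blocked), now at (x=0, y=1)
  L: turn left, now facing South
  F1: move forward 0/1 (blocked), now at (x=0, y=1)
Final: (x=0, y=1), facing South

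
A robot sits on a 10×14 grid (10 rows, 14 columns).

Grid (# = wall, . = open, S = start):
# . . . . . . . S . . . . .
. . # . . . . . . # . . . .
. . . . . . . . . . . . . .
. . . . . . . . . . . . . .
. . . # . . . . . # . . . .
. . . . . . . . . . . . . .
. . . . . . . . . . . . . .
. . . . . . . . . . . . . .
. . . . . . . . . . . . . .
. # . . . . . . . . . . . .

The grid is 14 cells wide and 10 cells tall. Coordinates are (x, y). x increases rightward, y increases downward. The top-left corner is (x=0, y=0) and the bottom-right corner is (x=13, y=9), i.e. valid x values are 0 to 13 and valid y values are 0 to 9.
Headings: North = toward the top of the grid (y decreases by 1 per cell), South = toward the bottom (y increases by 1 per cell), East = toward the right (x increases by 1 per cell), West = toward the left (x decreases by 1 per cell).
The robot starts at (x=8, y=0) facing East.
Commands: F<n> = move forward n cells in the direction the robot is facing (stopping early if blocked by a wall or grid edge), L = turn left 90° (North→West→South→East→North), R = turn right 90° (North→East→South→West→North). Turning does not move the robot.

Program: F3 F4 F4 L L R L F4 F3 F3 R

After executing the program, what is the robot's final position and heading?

Answer: Final position: (x=3, y=0), facing North

Derivation:
Start: (x=8, y=0), facing East
  F3: move forward 3, now at (x=11, y=0)
  F4: move forward 2/4 (blocked), now at (x=13, y=0)
  F4: move forward 0/4 (blocked), now at (x=13, y=0)
  L: turn left, now facing North
  L: turn left, now facing West
  R: turn right, now facing North
  L: turn left, now facing West
  F4: move forward 4, now at (x=9, y=0)
  F3: move forward 3, now at (x=6, y=0)
  F3: move forward 3, now at (x=3, y=0)
  R: turn right, now facing North
Final: (x=3, y=0), facing North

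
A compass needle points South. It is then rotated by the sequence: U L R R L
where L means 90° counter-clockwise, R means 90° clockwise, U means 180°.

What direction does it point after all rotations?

Answer: Final heading: North

Derivation:
Start: South
  U (U-turn (180°)) -> North
  L (left (90° counter-clockwise)) -> West
  R (right (90° clockwise)) -> North
  R (right (90° clockwise)) -> East
  L (left (90° counter-clockwise)) -> North
Final: North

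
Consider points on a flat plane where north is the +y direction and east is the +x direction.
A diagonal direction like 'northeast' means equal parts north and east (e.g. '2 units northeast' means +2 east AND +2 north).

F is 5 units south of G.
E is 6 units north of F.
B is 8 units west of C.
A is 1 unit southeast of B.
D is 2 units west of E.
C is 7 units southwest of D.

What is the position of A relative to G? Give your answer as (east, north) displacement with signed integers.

Answer: A is at (east=-16, north=-7) relative to G.

Derivation:
Place G at the origin (east=0, north=0).
  F is 5 units south of G: delta (east=+0, north=-5); F at (east=0, north=-5).
  E is 6 units north of F: delta (east=+0, north=+6); E at (east=0, north=1).
  D is 2 units west of E: delta (east=-2, north=+0); D at (east=-2, north=1).
  C is 7 units southwest of D: delta (east=-7, north=-7); C at (east=-9, north=-6).
  B is 8 units west of C: delta (east=-8, north=+0); B at (east=-17, north=-6).
  A is 1 unit southeast of B: delta (east=+1, north=-1); A at (east=-16, north=-7).
Therefore A relative to G: (east=-16, north=-7).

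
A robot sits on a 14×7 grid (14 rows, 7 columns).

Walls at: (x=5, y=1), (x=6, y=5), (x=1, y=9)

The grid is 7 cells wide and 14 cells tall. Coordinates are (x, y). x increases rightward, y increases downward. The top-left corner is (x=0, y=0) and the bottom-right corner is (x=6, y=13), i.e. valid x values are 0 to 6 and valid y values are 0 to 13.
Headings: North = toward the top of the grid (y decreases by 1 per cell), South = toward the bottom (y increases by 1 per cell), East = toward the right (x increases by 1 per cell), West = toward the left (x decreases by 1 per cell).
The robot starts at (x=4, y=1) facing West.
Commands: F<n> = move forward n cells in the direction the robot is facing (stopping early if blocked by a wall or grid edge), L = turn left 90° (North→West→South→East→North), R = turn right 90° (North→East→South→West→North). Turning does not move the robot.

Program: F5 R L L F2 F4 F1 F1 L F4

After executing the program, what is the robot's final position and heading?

Answer: Final position: (x=0, y=9), facing East

Derivation:
Start: (x=4, y=1), facing West
  F5: move forward 4/5 (blocked), now at (x=0, y=1)
  R: turn right, now facing North
  L: turn left, now facing West
  L: turn left, now facing South
  F2: move forward 2, now at (x=0, y=3)
  F4: move forward 4, now at (x=0, y=7)
  F1: move forward 1, now at (x=0, y=8)
  F1: move forward 1, now at (x=0, y=9)
  L: turn left, now facing East
  F4: move forward 0/4 (blocked), now at (x=0, y=9)
Final: (x=0, y=9), facing East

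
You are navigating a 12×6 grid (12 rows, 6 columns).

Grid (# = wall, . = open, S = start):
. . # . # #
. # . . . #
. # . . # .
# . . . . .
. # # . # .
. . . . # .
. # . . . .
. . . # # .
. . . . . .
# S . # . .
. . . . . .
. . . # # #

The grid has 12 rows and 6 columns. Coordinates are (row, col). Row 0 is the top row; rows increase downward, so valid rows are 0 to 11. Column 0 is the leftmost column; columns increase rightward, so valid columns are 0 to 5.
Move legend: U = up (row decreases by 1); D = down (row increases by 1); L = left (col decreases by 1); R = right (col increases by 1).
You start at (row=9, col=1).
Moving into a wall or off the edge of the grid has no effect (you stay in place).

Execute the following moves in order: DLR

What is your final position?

Answer: Final position: (row=10, col=1)

Derivation:
Start: (row=9, col=1)
  D (down): (row=9, col=1) -> (row=10, col=1)
  L (left): (row=10, col=1) -> (row=10, col=0)
  R (right): (row=10, col=0) -> (row=10, col=1)
Final: (row=10, col=1)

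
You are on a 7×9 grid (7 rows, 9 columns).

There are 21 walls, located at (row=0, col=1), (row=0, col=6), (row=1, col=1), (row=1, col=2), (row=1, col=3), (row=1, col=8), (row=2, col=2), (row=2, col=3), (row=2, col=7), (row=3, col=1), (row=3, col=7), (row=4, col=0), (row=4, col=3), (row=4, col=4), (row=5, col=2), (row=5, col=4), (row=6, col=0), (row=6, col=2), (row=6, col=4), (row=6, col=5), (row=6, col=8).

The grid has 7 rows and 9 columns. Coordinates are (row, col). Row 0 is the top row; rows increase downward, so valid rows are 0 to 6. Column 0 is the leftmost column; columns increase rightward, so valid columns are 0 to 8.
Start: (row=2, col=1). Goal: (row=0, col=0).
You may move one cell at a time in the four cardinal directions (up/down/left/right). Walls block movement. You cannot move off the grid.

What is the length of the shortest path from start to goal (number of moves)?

Answer: Shortest path length: 3

Derivation:
BFS from (row=2, col=1) until reaching (row=0, col=0):
  Distance 0: (row=2, col=1)
  Distance 1: (row=2, col=0)
  Distance 2: (row=1, col=0), (row=3, col=0)
  Distance 3: (row=0, col=0)  <- goal reached here
One shortest path (3 moves): (row=2, col=1) -> (row=2, col=0) -> (row=1, col=0) -> (row=0, col=0)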